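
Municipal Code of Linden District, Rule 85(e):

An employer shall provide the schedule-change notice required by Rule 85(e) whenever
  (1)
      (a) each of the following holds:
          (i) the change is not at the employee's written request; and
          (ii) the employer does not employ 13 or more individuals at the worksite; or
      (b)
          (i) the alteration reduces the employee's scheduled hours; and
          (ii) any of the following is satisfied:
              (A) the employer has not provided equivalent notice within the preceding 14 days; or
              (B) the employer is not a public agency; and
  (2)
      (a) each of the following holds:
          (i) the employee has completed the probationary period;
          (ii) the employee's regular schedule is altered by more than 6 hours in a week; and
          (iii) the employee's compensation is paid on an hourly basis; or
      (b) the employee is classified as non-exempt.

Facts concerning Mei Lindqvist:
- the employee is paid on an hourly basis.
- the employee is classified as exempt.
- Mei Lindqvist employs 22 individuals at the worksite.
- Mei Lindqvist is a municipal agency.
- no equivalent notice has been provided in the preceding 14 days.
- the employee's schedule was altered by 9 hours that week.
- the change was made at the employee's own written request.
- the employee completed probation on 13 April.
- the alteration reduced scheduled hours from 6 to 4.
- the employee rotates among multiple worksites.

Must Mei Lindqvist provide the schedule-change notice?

Yes — required.

(i) not employee-requested — not met.
(ii) not (≥ 13 at site) — not met.
(a) = F AND F = false.
(i) hours reduced — met.
(A) no recent notice — holds.
(B) not (public agency) — not met.
(ii) = T OR F = true.
So (b) is satisfied (T AND T).
(1) = F OR T = true.
(i) past probation — satisfied.
(ii) schedule shift > 6h — holds.
(iii) hourly-paid — satisfied.
(a) = T AND T AND T = true.
(b) non-exempt — fails.
(2): T OR F → true.
Overall: T AND T → true.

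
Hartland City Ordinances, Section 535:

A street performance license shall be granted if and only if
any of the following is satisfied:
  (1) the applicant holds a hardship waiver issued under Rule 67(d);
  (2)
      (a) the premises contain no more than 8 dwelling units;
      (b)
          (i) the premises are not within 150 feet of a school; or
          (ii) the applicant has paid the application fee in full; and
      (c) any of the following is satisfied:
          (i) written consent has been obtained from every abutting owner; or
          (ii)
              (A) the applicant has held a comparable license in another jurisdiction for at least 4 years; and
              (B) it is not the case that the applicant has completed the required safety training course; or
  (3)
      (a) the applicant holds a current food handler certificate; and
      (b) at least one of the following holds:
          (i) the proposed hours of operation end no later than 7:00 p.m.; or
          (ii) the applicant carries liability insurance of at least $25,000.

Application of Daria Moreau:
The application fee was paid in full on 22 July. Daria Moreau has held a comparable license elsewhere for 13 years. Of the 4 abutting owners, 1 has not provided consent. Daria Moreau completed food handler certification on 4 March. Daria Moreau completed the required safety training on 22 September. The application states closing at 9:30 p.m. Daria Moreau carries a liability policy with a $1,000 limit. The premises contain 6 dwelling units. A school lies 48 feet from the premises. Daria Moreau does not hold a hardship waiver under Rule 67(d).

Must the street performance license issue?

(1) hardship waiver — not met.
(a) ≤ 8 units — holds.
(i) ≥150 ft from school — not met.
(ii) fee paid — satisfied.
(b): F OR T → true.
(i) all abutters consent — not met.
(A) prior license ≥ 4 yr — met.
(B) not (safety training) — fails.
(ii) = T AND F = false.
(c): F OR F → false.
(2) = T AND T AND F = false.
(a) food handler cert. — met.
(i) closes by 7 p.m. — not satisfied.
(ii) insurance ≥ $25,000 — not satisfied.
(b) = F OR F = false.
(3) = T AND F = false.
Overall: F OR F OR F → false.

No — denied.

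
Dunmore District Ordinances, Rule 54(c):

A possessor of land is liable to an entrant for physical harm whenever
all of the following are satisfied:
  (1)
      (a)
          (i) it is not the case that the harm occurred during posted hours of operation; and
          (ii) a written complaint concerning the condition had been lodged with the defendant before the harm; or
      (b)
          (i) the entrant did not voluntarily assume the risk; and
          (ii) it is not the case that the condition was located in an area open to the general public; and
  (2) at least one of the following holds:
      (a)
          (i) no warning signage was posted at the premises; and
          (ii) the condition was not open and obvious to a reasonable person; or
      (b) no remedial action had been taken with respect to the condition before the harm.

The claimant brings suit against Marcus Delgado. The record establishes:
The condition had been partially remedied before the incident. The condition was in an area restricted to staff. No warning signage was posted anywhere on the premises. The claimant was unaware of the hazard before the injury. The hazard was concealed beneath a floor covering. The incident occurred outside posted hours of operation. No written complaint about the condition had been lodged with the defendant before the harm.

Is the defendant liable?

Yes — liable.

(i) not (during posted hours) — satisfied.
(ii) complaint lodged — fails.
(a): T AND F → false.
(i) no assumed risk — holds.
(ii) not (public area) — satisfied.
(b) = T AND T = true.
(1) = F OR T = true.
(i) no signage posted — holds.
(ii) not open/obvious — met.
(a): T AND T → true.
(b) no remedial action — fails.
(2) = T OR F = true.
So Overall is satisfied (T AND T).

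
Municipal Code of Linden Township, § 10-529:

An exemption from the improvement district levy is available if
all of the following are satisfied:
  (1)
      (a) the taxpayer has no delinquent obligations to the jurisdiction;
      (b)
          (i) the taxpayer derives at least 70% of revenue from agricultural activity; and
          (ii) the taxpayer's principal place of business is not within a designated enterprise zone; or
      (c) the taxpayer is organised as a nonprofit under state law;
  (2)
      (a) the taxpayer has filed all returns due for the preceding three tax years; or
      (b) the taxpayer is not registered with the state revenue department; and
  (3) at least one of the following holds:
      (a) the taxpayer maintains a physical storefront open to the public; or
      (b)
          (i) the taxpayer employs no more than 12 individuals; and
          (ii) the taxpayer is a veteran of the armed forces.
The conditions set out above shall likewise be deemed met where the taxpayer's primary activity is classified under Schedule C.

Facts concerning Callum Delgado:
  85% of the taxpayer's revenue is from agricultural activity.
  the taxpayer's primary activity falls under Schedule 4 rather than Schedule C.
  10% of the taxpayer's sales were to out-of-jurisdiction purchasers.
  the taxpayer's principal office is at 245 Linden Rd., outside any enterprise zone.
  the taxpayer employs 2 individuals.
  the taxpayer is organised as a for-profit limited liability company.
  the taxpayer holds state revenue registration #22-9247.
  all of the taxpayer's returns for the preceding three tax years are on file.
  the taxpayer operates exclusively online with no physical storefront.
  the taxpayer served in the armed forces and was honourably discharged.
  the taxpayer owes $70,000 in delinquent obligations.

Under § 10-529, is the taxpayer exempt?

(a) no delinquency — not satisfied.
(i) ≥70% agricultural — satisfied.
(ii) not (in enterprise zone) — met.
(b) = T AND T = true.
(c) nonprofit — not satisfied.
(1): F OR T OR F → true.
(a) returns current — met.
(b) not (state-registered) — not satisfied.
(2) = T OR F = true.
(a) has storefront — not met.
(i) ≤ 12 employees — satisfied.
(ii) veteran — holds.
(b): T AND T → true.
(3) = F OR T = true.
Overall: T AND T AND T → true.
Exception (Schedule C activity) — not satisfied.
Result: main true OR exception false → true.

Yes — exempt.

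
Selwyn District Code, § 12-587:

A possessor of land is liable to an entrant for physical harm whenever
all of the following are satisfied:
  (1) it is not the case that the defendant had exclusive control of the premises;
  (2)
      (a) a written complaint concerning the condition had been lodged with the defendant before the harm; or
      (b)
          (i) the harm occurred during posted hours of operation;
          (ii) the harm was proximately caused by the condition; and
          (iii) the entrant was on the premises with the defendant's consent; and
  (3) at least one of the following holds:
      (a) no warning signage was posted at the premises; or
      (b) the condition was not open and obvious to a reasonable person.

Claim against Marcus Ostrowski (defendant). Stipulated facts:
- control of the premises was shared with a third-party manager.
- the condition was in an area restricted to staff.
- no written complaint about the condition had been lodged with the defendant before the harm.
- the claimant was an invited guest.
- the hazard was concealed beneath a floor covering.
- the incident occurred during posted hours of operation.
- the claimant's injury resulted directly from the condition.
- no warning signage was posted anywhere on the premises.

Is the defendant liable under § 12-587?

(1) not (exclusive control) — holds.
(a) complaint lodged — not satisfied.
(i) during posted hours — met.
(ii) proximate cause — holds.
(iii) consent to enter — holds.
(b) = T AND T AND T = true.
So (2) is satisfied (F OR T).
(a) no signage posted — met.
(b) not open/obvious — met.
(3) = T OR T = true.
Overall = T AND T AND T = true.

Yes — liable.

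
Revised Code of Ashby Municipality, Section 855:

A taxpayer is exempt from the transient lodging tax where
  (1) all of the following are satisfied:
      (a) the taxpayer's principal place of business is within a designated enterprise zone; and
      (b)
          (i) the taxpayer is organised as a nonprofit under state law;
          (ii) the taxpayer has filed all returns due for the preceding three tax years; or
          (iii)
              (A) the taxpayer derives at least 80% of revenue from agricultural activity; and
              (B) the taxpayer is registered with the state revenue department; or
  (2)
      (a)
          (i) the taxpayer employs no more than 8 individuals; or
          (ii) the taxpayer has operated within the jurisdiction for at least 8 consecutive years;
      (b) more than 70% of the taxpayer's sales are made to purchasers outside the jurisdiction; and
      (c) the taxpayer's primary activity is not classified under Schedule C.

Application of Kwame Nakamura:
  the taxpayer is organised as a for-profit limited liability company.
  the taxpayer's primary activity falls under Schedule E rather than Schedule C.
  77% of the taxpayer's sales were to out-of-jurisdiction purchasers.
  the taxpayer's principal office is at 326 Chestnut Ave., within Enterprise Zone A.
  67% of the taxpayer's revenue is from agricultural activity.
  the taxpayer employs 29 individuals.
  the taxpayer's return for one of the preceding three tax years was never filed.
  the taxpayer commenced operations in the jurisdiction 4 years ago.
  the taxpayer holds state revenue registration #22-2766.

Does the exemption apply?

No — not exempt.

(a) in enterprise zone — satisfied.
(i) nonprofit — fails.
(ii) returns current — not satisfied.
(A) ≥80% agricultural — fails.
(B) state-registered — satisfied.
So (iii) is not satisfied (F AND T).
So (b) is not satisfied (F OR F OR F).
(1) = T AND F = false.
(i) ≤ 8 employees — not met.
(ii) ≥ 8 yrs in jurisdiction — not satisfied.
So (a) is not satisfied (F OR F).
(b) >70% out-of-jur. sales — met.
(c) not (Schedule C activity) — holds.
(2) = F AND T AND T = false.
Overall = F OR F = false.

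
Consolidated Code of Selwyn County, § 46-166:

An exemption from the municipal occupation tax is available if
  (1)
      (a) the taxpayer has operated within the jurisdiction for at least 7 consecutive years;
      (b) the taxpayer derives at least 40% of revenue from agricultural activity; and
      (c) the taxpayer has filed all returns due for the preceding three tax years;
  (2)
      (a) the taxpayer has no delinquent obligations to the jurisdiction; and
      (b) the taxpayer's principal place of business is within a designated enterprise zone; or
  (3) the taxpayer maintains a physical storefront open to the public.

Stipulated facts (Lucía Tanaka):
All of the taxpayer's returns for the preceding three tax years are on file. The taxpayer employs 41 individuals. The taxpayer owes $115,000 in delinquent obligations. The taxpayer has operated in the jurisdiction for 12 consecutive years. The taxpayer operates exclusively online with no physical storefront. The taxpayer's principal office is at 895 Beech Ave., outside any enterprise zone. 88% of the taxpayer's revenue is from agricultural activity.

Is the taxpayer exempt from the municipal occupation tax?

(a) ≥ 7 yrs in jurisdiction — met.
(b) ≥40% agricultural — holds.
(c) returns current — met.
(1) = T AND T AND T = true.
(a) no delinquency — not satisfied.
(b) in enterprise zone — not met.
(2): F AND F → false.
(3) has storefront — not satisfied.
Overall = T OR F OR F = true.

Yes — exempt.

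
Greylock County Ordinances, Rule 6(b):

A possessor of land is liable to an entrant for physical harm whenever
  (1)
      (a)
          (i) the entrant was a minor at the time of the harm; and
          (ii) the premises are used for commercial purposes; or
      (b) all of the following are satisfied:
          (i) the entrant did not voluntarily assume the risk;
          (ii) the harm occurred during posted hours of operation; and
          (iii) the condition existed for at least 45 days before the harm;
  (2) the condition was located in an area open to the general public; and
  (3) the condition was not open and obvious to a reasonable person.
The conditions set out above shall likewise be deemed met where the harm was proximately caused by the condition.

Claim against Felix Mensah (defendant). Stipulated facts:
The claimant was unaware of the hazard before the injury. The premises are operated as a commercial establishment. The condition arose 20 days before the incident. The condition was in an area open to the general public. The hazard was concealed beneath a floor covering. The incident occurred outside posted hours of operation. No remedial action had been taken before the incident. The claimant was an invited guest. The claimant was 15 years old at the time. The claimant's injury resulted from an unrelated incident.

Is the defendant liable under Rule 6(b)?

Yes — liable.

(i) entrant a minor — satisfied.
(ii) commercial use — holds.
So (a) is satisfied (T AND T).
(i) no assumed risk — satisfied.
(ii) during posted hours — not met.
(iii) condition ≥45 days old — not met.
So (b) is not satisfied (T AND F AND F).
(1) = T OR F = true.
(2) public area — satisfied.
(3) not open/obvious — satisfied.
Overall = T AND T AND T = true.
Exception (proximate cause) — not satisfied.
Result: main true OR exception false → true.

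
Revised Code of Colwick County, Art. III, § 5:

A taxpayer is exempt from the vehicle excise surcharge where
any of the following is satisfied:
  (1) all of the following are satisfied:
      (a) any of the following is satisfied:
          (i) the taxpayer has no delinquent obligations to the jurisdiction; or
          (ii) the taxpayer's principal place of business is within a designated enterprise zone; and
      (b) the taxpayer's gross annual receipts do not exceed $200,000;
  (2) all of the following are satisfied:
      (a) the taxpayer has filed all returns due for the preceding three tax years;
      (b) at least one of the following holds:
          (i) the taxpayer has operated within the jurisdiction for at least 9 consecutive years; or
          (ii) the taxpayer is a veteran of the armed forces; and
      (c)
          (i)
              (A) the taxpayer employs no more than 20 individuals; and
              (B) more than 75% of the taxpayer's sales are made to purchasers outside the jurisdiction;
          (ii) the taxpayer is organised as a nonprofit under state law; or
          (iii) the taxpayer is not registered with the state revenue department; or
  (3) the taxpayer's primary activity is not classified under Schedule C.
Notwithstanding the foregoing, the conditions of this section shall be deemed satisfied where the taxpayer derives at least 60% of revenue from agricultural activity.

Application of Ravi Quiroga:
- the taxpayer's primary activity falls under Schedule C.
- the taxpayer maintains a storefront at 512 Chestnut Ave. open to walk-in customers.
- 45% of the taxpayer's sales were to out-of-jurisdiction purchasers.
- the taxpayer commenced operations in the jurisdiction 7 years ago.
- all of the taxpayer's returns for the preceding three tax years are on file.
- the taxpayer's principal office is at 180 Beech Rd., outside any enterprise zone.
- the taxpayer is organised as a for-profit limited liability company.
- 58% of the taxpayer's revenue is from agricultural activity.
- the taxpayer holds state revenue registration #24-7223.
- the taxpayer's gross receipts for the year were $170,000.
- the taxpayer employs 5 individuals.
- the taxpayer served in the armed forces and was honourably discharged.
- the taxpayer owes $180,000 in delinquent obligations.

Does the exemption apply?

(i) no delinquency — not met.
(ii) in enterprise zone — fails.
(a) = F OR F = false.
(b) receipts ≤ $200,000 — met.
(1): F AND T → false.
(a) returns current — satisfied.
(i) ≥ 9 yrs in jurisdiction — not met.
(ii) veteran — met.
So (b) is satisfied (F OR T).
(A) ≤ 20 employees — met.
(B) >75% out-of-jur. sales — not met.
(i): T AND F → false.
(ii) nonprofit — not satisfied.
(iii) not (state-registered) — not satisfied.
(c): F OR F OR F → false.
(2): T AND T AND F → false.
(3) not (Schedule C activity) — not satisfied.
Overall: F OR F OR F → false.
Exception (≥60% agricultural) — not satisfied.
Result: main false OR exception false → false.

No — not exempt.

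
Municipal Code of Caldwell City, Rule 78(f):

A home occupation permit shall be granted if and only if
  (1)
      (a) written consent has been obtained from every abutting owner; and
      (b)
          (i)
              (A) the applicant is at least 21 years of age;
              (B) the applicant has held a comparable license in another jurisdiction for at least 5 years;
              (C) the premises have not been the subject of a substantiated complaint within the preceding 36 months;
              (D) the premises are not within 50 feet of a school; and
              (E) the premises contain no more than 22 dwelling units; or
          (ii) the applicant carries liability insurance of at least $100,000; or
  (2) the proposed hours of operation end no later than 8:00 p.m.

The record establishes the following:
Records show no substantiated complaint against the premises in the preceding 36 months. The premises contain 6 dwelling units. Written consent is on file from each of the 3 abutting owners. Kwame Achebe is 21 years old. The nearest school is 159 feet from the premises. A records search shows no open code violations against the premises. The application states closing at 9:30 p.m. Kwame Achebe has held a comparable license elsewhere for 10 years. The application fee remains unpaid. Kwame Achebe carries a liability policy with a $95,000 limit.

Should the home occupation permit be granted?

Yes — granted.

(a) all abutters consent — satisfied.
(A) age ≥ 21 — met.
(B) prior license ≥ 5 yr — holds.
(C) no complaint in 36 mo. — met.
(D) ≥50 ft from school — holds.
(E) ≤ 22 units — holds.
So (i) is satisfied (T AND T AND T AND T AND T).
(ii) insurance ≥ $100,000 — not met.
So (b) is satisfied (T OR F).
(1) = T AND T = true.
(2) closes by 8 p.m. — not met.
Overall: T OR F → true.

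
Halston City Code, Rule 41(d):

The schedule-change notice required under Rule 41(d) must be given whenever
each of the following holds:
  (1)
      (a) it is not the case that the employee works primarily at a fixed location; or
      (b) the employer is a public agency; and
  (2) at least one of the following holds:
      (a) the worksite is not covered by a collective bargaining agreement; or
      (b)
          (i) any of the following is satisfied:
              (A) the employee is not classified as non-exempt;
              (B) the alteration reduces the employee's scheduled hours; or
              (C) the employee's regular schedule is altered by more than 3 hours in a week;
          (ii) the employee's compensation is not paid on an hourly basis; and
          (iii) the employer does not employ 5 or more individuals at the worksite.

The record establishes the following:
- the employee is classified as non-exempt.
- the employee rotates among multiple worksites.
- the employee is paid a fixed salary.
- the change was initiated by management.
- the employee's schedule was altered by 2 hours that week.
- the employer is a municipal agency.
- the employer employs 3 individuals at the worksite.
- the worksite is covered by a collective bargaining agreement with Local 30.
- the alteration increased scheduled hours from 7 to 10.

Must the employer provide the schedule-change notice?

(a) not (fixed location) — holds.
(b) public agency — satisfied.
(1): T OR T → true.
(a) no CBA — fails.
(A) not (non-exempt) — fails.
(B) hours reduced — not satisfied.
(C) schedule shift > 3h — fails.
(i): F OR F OR F → false.
(ii) not (hourly-paid) — holds.
(iii) not (≥ 5 at site) — satisfied.
(b): F AND T AND T → false.
(2): F OR F → false.
Overall: T AND F → false.

No — not required.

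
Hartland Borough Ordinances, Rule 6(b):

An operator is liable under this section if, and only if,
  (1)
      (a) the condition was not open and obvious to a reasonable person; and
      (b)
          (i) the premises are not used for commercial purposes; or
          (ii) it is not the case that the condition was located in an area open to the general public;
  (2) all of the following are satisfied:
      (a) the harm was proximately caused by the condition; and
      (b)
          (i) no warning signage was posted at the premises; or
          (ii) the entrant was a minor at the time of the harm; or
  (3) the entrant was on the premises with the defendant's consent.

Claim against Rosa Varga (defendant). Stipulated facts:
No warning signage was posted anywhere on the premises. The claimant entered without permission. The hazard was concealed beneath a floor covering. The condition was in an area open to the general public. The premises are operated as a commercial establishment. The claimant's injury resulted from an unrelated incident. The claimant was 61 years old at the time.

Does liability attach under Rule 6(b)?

No — not liable.

(a) not open/obvious — holds.
(i) not (commercial use) — not met.
(ii) not (public area) — fails.
(b): F OR F → false.
So (1) is not satisfied (T AND F).
(a) proximate cause — not satisfied.
(i) no signage posted — met.
(ii) entrant a minor — not met.
(b): T OR F → true.
(2) = F AND T = false.
(3) consent to enter — not met.
Overall = F OR F OR F = false.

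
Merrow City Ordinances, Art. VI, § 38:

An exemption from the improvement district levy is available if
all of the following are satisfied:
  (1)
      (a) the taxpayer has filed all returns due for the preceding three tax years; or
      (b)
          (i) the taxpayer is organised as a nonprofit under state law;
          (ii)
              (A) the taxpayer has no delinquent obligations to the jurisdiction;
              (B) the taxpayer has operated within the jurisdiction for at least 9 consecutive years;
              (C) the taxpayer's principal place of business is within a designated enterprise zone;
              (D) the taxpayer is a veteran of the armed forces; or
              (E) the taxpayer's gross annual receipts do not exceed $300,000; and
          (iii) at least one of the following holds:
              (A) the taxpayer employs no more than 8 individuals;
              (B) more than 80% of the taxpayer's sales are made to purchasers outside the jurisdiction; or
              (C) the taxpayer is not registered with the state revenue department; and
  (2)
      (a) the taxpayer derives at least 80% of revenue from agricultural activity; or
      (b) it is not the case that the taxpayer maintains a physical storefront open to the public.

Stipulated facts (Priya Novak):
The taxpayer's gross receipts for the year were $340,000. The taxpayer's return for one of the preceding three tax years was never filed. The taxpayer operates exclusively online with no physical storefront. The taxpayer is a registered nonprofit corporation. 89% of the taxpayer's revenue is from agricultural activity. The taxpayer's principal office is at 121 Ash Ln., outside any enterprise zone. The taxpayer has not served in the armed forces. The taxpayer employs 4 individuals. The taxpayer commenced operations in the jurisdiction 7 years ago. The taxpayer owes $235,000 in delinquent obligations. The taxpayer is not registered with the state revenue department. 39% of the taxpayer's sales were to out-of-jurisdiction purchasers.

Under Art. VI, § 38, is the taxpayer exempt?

No — not exempt.

(a) returns current — not met.
(i) nonprofit — holds.
(A) no delinquency — not satisfied.
(B) ≥ 9 yrs in jurisdiction — fails.
(C) in enterprise zone — fails.
(D) veteran — fails.
(E) receipts ≤ $300,000 — not satisfied.
(ii): F OR F OR F OR F OR F → false.
(A) ≤ 8 employees — met.
(B) >80% out-of-jur. sales — not satisfied.
(C) not (state-registered) — met.
(iii) = T OR F OR T = true.
(b) = T AND F AND T = false.
(1): F OR F → false.
(a) ≥80% agricultural — met.
(b) not (has storefront) — holds.
So (2) is satisfied (T OR T).
Overall: F AND T → false.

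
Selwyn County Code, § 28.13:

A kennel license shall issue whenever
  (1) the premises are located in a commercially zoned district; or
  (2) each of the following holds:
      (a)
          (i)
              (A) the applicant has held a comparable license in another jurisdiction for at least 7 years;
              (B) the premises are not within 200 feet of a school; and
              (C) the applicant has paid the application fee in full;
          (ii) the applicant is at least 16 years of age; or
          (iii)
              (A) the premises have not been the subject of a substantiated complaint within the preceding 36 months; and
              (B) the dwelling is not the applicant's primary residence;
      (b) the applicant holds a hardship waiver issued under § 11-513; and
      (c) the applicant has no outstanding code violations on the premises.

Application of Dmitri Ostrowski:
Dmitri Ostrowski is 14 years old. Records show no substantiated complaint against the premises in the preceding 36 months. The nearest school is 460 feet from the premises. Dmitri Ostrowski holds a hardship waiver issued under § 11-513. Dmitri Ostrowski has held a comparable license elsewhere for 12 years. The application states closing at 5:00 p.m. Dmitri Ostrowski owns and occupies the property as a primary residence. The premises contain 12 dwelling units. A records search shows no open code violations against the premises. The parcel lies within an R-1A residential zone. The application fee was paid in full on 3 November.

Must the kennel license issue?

Yes — granted.

(1) commercially zoned — not met.
(A) prior license ≥ 7 yr — met.
(B) ≥200 ft from school — met.
(C) fee paid — satisfied.
So (i) is satisfied (T AND T AND T).
(ii) age ≥ 16 — fails.
(A) no complaint in 36 mo. — satisfied.
(B) not (primary residence) — not met.
(iii) = T AND F = false.
(a): T OR F OR F → true.
(b) hardship waiver — met.
(c) no code violations — holds.
So (2) is satisfied (T AND T AND T).
So Overall is satisfied (F OR T).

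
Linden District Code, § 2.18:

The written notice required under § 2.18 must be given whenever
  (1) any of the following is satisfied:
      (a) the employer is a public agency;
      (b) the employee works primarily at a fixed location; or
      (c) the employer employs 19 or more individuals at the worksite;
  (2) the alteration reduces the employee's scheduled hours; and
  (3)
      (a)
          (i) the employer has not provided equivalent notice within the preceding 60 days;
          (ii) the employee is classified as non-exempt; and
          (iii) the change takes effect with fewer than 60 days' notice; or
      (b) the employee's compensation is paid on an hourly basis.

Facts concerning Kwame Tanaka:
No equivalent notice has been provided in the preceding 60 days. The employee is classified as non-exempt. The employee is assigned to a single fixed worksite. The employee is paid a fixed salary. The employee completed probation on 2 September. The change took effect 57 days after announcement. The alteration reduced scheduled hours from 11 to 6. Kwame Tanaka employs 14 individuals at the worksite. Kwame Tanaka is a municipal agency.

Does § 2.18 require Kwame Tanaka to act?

Yes — required.

(a) public agency — met.
(b) fixed location — holds.
(c) ≥ 19 at site — not met.
So (1) is satisfied (T OR T OR F).
(2) hours reduced — holds.
(i) no recent notice — satisfied.
(ii) non-exempt — satisfied.
(iii) < 60 days' notice — satisfied.
So (a) is satisfied (T AND T AND T).
(b) hourly-paid — fails.
(3): T OR F → true.
Overall = T AND T AND T = true.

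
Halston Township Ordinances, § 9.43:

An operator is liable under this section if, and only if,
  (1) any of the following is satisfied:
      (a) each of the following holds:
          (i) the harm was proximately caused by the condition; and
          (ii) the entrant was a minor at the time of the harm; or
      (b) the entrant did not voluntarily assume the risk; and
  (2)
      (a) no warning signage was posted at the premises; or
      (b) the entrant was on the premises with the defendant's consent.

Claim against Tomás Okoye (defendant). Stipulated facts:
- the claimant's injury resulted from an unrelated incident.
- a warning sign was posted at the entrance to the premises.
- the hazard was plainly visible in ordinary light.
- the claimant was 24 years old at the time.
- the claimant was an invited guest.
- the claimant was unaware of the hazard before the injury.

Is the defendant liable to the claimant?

(i) proximate cause — not met.
(ii) entrant a minor — not met.
So (a) is not satisfied (F AND F).
(b) no assumed risk — satisfied.
(1) = F OR T = true.
(a) no signage posted — fails.
(b) consent to enter — holds.
So (2) is satisfied (F OR T).
So Overall is satisfied (T AND T).

Yes — liable.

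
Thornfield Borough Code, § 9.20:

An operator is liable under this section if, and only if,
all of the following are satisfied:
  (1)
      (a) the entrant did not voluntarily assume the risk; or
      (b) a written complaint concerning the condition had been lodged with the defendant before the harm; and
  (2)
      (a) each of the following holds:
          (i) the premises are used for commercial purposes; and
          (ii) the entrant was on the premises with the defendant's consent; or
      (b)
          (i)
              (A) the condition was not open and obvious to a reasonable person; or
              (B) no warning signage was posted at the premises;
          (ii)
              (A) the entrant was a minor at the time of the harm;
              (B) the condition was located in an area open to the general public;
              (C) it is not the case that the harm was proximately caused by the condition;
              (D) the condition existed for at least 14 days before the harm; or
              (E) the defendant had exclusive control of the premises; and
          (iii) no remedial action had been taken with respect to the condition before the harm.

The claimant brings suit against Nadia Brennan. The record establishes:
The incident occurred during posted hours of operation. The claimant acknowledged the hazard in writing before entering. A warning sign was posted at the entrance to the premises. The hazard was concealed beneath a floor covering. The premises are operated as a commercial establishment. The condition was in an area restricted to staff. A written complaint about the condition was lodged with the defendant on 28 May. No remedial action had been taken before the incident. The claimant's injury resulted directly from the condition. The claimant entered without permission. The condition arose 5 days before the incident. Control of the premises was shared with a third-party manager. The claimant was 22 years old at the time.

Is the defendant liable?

No — not liable.

(a) no assumed risk — fails.
(b) complaint lodged — satisfied.
So (1) is satisfied (F OR T).
(i) commercial use — met.
(ii) consent to enter — not met.
(a) = T AND F = false.
(A) not open/obvious — holds.
(B) no signage posted — not met.
(i): T OR F → true.
(A) entrant a minor — fails.
(B) public area — fails.
(C) not (proximate cause) — fails.
(D) condition ≥14 days old — fails.
(E) exclusive control — not satisfied.
So (ii) is not satisfied (F OR F OR F OR F OR F).
(iii) no remedial action — satisfied.
So (b) is not satisfied (T AND F AND T).
So (2) is not satisfied (F OR F).
So Overall is not satisfied (T AND F).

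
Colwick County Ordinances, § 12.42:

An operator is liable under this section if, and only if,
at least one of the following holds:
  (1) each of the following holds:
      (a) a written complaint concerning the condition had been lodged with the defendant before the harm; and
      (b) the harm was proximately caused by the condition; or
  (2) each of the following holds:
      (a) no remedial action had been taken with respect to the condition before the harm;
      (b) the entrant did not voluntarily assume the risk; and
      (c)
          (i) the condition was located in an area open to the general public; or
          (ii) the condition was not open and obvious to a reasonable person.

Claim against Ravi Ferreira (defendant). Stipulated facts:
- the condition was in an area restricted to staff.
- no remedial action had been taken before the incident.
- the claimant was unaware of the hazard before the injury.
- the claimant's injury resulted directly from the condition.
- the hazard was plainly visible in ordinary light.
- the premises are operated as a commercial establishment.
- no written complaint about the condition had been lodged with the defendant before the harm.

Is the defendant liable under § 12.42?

No — not liable.

(a) complaint lodged — not met.
(b) proximate cause — satisfied.
(1) = F AND T = false.
(a) no remedial action — holds.
(b) no assumed risk — satisfied.
(i) public area — fails.
(ii) not open/obvious — fails.
(c) = F OR F = false.
(2) = T AND T AND F = false.
Overall: F OR F → false.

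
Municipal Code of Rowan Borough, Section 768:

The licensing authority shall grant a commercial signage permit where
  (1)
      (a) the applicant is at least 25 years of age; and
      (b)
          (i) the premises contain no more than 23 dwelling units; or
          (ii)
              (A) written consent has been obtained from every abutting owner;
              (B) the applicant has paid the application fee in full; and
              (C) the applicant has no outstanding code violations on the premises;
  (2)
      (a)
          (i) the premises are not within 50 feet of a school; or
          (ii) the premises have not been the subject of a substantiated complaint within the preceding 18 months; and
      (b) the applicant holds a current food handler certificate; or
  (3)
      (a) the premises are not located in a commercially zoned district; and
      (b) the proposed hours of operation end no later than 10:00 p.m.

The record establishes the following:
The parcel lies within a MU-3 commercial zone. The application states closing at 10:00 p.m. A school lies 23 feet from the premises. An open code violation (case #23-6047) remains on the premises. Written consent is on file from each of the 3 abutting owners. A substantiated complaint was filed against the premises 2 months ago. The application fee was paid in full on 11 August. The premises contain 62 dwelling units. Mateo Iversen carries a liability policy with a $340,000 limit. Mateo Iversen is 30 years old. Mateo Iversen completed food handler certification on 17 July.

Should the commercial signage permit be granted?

No — denied.

(a) age ≥ 25 — met.
(i) ≤ 23 units — not met.
(A) all abutters consent — met.
(B) fee paid — holds.
(C) no code violations — not met.
So (ii) is not satisfied (T AND T AND F).
(b) = F OR F = false.
(1): T AND F → false.
(i) ≥50 ft from school — fails.
(ii) no complaint in 18 mo. — not met.
So (a) is not satisfied (F OR F).
(b) food handler cert. — holds.
(2) = F AND T = false.
(a) not (commercially zoned) — not satisfied.
(b) closes by 10 p.m. — satisfied.
(3): F AND T → false.
So Overall is not satisfied (F OR F OR F).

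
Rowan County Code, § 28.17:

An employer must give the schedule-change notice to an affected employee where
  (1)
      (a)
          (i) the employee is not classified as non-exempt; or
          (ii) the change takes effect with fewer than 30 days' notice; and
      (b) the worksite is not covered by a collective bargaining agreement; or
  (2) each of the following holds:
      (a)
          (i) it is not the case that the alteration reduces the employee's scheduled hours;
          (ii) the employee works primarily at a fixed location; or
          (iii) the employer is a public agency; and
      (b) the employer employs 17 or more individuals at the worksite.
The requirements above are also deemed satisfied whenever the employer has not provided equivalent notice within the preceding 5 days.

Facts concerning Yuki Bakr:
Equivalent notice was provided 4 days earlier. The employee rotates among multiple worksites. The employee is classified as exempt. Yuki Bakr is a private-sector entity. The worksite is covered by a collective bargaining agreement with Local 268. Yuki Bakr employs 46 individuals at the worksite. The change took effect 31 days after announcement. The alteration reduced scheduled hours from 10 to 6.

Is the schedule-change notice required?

(i) not (non-exempt) — met.
(ii) < 30 days' notice — not satisfied.
(a): T OR F → true.
(b) no CBA — not satisfied.
(1) = T AND F = false.
(i) not (hours reduced) — not satisfied.
(ii) fixed location — fails.
(iii) public agency — fails.
(a): F OR F OR F → false.
(b) ≥ 17 at site — satisfied.
So (2) is not satisfied (F AND T).
So Overall is not satisfied (F OR F).
Exception (no recent notice) — not satisfied.
Result: main false OR exception false → false.

No — not required.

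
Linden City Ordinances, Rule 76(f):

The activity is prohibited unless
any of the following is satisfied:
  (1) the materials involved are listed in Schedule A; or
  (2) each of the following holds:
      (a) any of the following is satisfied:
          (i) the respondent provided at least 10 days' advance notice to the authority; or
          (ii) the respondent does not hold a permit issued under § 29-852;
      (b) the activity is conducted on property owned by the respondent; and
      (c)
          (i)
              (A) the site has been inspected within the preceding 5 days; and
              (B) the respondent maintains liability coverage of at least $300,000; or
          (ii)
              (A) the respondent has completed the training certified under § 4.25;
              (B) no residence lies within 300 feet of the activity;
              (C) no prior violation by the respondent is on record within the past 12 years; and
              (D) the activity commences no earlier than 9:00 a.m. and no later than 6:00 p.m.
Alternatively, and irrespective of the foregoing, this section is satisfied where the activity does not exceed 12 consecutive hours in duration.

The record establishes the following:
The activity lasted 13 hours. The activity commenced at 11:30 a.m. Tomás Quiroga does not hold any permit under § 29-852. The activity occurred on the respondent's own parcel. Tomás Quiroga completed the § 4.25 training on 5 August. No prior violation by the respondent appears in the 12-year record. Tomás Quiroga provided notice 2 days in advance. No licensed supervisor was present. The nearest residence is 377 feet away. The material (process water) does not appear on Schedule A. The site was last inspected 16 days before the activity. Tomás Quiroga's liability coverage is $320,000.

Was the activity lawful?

Yes — lawful.

(1) Schedule A material — not satisfied.
(i) ≥10 days' notice — fails.
(ii) not (holds permit) — met.
(a): F OR T → true.
(b) own property — holds.
(A) site inspected — fails.
(B) coverage ≥ $300,000 — satisfied.
(i) = F AND T = false.
(A) training certified — satisfied.
(B) no residence in 300 ft — met.
(C) no prior violation — holds.
(D) start within hours — holds.
(ii): T AND T AND T AND T → true.
So (c) is satisfied (F OR T).
(2) = T AND T AND T = true.
So Overall is satisfied (F OR T).
Exception (≤ 12 hrs duration) — not satisfied.
Result: main true OR exception false → true.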